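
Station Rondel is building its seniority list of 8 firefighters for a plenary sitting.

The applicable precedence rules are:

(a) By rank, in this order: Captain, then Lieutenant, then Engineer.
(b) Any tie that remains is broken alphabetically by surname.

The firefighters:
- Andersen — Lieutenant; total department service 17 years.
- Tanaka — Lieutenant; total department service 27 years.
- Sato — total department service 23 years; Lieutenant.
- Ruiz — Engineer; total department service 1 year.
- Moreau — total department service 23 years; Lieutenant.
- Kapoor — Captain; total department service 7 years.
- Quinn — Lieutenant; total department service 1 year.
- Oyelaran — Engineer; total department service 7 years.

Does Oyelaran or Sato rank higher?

Sato

By rank: Kapoor (Captain); then Andersen, Moreau, Quinn, Sato and Tanaka (Lieutenant); then Oyelaran and Ruiz (Engineer).
Among Andersen, Moreau, Quinn, Sato and Tanaka, alphabetically by surname: Andersen before Moreau before Quinn before Sato before Tanaka.
Among Oyelaran and Ruiz, alphabetically by surname: Oyelaran before Ruiz.
So Sato takes precedence.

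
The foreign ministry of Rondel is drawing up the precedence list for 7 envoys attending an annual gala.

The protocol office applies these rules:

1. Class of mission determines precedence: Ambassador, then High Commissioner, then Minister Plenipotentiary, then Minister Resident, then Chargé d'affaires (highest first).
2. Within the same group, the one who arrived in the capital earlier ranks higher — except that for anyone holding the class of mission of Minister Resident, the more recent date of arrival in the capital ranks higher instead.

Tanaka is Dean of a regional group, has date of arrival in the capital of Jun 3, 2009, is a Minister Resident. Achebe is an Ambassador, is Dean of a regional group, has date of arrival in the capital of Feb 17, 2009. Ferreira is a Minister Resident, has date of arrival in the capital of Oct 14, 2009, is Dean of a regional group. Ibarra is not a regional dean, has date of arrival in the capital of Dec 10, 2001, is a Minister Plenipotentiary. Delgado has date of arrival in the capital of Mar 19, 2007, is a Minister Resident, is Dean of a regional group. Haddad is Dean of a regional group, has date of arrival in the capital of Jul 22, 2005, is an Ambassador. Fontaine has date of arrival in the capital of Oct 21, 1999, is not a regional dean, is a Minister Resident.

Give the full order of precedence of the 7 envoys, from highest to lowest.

Haddad, Achebe, Ibarra, Ferreira, Tanaka, Delgado, Fontaine

By class of mission: Haddad and Achebe (Ambassador); then Ibarra (Minister Plenipotentiary); then Ferreira, Tanaka, Delgado and Fontaine (Minister Resident).
Among Haddad and Achebe, by date of arrival in the capital (earlier first): Haddad (Jul 22, 2005) before Achebe (Feb 17, 2009).
Among Ferreira, Tanaka, Delgado and Fontaine, by date of arrival in the capital (later first) (reversed rule for this group): Ferreira (Oct 14, 2009) before Tanaka (Jun 3, 2009) before Delgado (Mar 19, 2007) before Fontaine (Oct 21, 1999).
Full order: Haddad, Achebe, Ibarra, Ferreira, Tanaka, Delgado, Fontaine.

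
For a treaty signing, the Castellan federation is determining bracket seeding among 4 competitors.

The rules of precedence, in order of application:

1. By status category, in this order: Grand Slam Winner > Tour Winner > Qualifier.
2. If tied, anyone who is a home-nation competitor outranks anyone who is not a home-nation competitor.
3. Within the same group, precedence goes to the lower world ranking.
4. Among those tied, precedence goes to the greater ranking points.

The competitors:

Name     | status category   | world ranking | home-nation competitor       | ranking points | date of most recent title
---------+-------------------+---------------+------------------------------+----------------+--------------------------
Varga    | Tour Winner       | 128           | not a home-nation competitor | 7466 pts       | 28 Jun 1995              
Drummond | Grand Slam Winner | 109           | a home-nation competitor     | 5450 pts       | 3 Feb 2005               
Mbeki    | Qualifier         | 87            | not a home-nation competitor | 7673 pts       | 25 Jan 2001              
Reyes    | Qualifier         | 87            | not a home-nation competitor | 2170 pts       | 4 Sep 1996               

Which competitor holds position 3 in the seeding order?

Mbeki

By status category: Drummond (Grand Slam Winner); then Varga (Tour Winner); then Mbeki and Reyes (Qualifier).
Mbeki and Reyes are each not a home-nation competitor, so the next rule applies.
Mbeki and Reyes both have world ranking 87, so the next rule applies.
Among Mbeki and Reyes, by ranking points (higher first): Mbeki (7673 pts) before Reyes (2170 pts).
Order: Drummond, Varga, Mbeki, Reyes.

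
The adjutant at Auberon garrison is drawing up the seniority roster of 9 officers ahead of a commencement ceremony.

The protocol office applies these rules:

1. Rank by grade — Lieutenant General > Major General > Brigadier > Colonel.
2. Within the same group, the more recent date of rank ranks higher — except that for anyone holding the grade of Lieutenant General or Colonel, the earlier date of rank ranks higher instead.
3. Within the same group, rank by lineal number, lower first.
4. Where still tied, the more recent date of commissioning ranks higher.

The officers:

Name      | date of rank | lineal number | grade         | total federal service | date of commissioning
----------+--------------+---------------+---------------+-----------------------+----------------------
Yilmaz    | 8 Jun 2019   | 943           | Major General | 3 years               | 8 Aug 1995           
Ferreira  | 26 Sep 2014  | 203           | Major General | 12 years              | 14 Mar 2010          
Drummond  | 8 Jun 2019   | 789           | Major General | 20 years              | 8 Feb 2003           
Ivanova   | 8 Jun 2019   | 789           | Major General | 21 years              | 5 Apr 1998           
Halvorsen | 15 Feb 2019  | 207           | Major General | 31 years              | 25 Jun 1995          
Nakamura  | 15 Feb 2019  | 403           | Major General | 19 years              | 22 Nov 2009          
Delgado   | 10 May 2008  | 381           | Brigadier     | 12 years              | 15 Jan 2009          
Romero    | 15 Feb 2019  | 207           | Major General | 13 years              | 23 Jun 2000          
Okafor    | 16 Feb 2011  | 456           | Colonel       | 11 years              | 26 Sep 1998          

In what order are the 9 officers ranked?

Drummond, Ivanova, Yilmaz, Romero, Halvorsen, Nakamura, Ferreira, Delgado, Okafor

By grade: Drummond, Ivanova, Yilmaz, Romero, Halvorsen, Nakamura and Ferreira (Major General); then Delgado (Brigadier); then Okafor (Colonel).
Among Drummond, Ivanova, Yilmaz, Romero, Halvorsen, Nakamura and Ferreira, by date of rank (later first): Drummond, Ivanova and Yilmaz (8 Jun 2019) before Romero, Halvorsen and Nakamura (15 Feb 2019) before Ferreira (26 Sep 2014).
Among Drummond, Ivanova and Yilmaz, by lineal number (lower first): Drummond and Ivanova (789) before Yilmaz (943).
Among Drummond and Ivanova, by date of commissioning (later first): Drummond (8 Feb 2003) before Ivanova (5 Apr 1998).
Among Romero, Halvorsen and Nakamura, by lineal number (lower first): Romero and Halvorsen (207) before Nakamura (403).
Among Romero and Halvorsen, by date of commissioning (later first): Romero (23 Jun 2000) before Halvorsen (25 Jun 1995).
Full order: Drummond, Ivanova, Yilmaz, Romero, Halvorsen, Nakamura, Ferreira, Delgado, Okafor.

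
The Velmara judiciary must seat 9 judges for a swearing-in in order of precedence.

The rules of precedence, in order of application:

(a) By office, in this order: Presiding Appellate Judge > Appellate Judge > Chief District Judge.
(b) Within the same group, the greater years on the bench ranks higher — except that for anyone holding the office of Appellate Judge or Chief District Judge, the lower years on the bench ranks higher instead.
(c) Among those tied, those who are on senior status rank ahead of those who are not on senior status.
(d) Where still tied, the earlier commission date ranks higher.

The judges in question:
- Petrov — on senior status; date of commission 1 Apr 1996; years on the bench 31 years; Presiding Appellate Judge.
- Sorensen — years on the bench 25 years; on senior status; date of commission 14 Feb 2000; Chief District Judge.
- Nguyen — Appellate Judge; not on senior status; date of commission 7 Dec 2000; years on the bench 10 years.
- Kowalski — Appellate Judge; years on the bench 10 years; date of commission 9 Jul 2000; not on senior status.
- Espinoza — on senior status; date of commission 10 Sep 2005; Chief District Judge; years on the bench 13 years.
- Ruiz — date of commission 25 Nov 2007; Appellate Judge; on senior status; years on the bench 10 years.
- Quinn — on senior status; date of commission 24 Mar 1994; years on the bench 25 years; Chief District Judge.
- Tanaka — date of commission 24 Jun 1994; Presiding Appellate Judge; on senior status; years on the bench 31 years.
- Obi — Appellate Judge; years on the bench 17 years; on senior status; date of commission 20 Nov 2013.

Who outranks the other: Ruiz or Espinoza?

By office: Tanaka and Petrov (Presiding Appellate Judge); then Ruiz, Kowalski, Nguyen and Obi (Appellate Judge); then Espinoza, Quinn and Sorensen (Chief District Judge).
Tanaka and Petrov both have years on the bench 31 years, so the next rule applies.
Tanaka and Petrov are each on senior status, so the next rule applies.
Among Tanaka and Petrov, by date of commission (earlier first): Tanaka (24 Jun 1994) before Petrov (1 Apr 1996).
Among Ruiz, Kowalski, Nguyen and Obi, by years on the bench (lower first) (reversed rule for this group): Ruiz, Kowalski and Nguyen (10 years) before Obi (17 years).
Among Ruiz, Kowalski and Nguyen, on senior status before not on senior status: Ruiz (on senior status) before Kowalski and Nguyen (not on senior status).
Among Kowalski and Nguyen, by date of commission (earlier first): Kowalski (9 Jul 2000) before Nguyen (7 Dec 2000).
Among Espinoza, Quinn and Sorensen, by years on the bench (lower first) (reversed rule for this group): Espinoza (13 years) before Quinn and Sorensen (25 years).
Quinn and Sorensen are each on senior status, so the next rule applies.
Among Quinn and Sorensen, by date of commission (earlier first): Quinn (24 Mar 1994) before Sorensen (14 Feb 2000).
So Ruiz takes precedence.

Ruiz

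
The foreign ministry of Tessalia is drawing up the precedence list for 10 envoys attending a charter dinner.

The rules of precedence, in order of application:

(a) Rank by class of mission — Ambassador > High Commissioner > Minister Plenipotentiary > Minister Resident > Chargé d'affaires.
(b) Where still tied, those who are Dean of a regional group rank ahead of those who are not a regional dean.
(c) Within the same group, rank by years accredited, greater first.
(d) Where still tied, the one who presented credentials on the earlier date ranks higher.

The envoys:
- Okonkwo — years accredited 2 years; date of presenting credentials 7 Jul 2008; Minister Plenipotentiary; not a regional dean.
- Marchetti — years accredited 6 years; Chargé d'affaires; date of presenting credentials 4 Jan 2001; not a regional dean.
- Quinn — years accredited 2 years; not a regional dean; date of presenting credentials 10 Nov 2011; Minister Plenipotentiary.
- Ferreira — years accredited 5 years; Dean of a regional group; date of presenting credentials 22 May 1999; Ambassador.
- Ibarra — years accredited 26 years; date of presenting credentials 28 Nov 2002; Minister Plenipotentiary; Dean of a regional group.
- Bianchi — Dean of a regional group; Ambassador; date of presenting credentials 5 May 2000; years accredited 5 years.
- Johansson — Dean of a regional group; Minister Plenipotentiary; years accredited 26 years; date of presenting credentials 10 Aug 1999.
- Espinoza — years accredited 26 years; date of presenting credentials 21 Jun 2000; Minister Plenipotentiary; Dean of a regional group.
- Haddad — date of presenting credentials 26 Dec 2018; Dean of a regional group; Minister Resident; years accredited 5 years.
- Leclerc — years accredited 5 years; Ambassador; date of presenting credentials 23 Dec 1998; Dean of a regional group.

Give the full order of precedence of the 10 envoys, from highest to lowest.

By class of mission: Leclerc, Ferreira and Bianchi (Ambassador); then Johansson, Espinoza, Ibarra, Okonkwo and Quinn (Minister Plenipotentiary); then Haddad (Minister Resident); then Marchetti (Chargé d'affaires).
Leclerc, Ferreira and Bianchi are each Dean of a regional group, so the next rule applies.
Leclerc, Ferreira and Bianchi all have years accredited 5 years, so the next rule applies.
Among Leclerc, Ferreira and Bianchi, by date of presenting credentials (earlier first): Leclerc (23 Dec 1998) before Ferreira (22 May 1999) before Bianchi (5 May 2000).
Among Johansson, Espinoza, Ibarra, Okonkwo and Quinn, Dean of a regional group before not a regional dean: Johansson, Espinoza and Ibarra (Dean of a regional group) before Okonkwo and Quinn (not a regional dean).
Johansson, Espinoza and Ibarra all have years accredited 26 years, so the next rule applies.
Among Johansson, Espinoza and Ibarra, by date of presenting credentials (earlier first): Johansson (10 Aug 1999) before Espinoza (21 Jun 2000) before Ibarra (28 Nov 2002).
Okonkwo and Quinn both have years accredited 2 years, so the next rule applies.
Among Okonkwo and Quinn, by date of presenting credentials (earlier first): Okonkwo (7 Jul 2008) before Quinn (10 Nov 2011).
Full order: Leclerc, Ferreira, Bianchi, Johansson, Espinoza, Ibarra, Okonkwo, Quinn, Haddad, Marchetti.

Leclerc, Ferreira, Bianchi, Johansson, Espinoza, Ibarra, Okonkwo, Quinn, Haddad, Marchetti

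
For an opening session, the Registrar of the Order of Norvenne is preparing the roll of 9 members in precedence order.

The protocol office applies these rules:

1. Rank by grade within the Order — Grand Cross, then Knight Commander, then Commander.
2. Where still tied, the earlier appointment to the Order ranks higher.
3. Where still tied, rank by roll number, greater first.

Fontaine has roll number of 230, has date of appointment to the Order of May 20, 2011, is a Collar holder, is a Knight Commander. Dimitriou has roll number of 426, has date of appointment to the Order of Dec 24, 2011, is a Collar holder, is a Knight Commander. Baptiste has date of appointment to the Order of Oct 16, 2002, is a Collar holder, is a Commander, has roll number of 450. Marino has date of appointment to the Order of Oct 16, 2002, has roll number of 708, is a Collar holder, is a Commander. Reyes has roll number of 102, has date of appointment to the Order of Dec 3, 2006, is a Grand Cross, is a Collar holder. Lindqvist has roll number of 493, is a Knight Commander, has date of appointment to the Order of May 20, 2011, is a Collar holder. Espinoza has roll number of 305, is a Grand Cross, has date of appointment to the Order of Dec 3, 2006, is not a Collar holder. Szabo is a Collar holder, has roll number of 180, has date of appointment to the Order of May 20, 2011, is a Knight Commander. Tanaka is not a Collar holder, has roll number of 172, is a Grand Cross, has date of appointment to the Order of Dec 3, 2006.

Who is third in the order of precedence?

Reyes

By grade within the Order: Espinoza, Tanaka and Reyes (Grand Cross); then Lindqvist, Fontaine, Szabo and Dimitriou (Knight Commander); then Marino and Baptiste (Commander).
Espinoza, Tanaka and Reyes all have date of appointment to the Order Dec 3, 2006, so the next rule applies.
Among Espinoza, Tanaka and Reyes, by roll number (higher first): Espinoza (305) before Tanaka (172) before Reyes (102).
Among Lindqvist, Fontaine, Szabo and Dimitriou, by date of appointment to the Order (earlier first): Lindqvist, Fontaine and Szabo (May 20, 2011) before Dimitriou (Dec 24, 2011).
Among Lindqvist, Fontaine and Szabo, by roll number (higher first): Lindqvist (493) before Fontaine (230) before Szabo (180).
Marino and Baptiste both have date of appointment to the Order Oct 16, 2002, so the next rule applies.
Among Marino and Baptiste, by roll number (higher first): Marino (708) before Baptiste (450).
Order: Espinoza, Tanaka, Reyes, Lindqvist, Fontaine, Szabo, Dimitriou, Marino, Baptiste.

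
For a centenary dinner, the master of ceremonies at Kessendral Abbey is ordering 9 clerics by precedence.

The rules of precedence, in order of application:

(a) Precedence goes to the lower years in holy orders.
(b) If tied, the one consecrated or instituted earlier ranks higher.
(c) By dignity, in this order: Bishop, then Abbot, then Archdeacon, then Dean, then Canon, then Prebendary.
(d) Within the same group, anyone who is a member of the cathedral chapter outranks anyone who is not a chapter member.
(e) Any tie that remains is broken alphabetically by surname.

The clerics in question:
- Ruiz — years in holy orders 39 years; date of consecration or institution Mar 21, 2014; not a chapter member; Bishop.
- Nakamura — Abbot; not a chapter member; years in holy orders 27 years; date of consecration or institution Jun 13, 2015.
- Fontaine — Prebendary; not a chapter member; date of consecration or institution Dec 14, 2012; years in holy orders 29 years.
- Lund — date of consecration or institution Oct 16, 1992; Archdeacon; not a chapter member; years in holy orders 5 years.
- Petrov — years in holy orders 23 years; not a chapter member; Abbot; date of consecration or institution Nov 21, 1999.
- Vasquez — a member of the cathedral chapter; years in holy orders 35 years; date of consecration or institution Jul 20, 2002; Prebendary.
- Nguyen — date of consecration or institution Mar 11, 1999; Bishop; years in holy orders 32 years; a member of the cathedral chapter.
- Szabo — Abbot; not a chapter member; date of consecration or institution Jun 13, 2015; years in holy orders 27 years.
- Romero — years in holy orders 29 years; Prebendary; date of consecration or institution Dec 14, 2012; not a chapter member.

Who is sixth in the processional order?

By years in holy orders (lower first): Lund (5 years); then Petrov (23 years); then Nakamura and Szabo (both 27 years); then Fontaine and Romero (both 29 years); then Nguyen (32 years); then Vasquez (35 years); then Ruiz (39 years).
Nakamura and Szabo both have date of consecration or institution Jun 13, 2015, so the next rule applies.
Nakamura and Szabo are each Abbot, so the next rule applies.
Nakamura and Szabo are each not a chapter member, so the next rule applies.
Among Nakamura and Szabo, alphabetically by surname: Nakamura before Szabo.
Fontaine and Romero both have date of consecration or institution Dec 14, 2012, so the next rule applies.
Fontaine and Romero are each Prebendary, so the next rule applies.
Fontaine and Romero are each not a chapter member, so the next rule applies.
Among Fontaine and Romero, alphabetically by surname: Fontaine before Romero.
Order: Lund, Petrov, Nakamura, Szabo, Fontaine, Romero, Nguyen, Vasquez, Ruiz.

Romero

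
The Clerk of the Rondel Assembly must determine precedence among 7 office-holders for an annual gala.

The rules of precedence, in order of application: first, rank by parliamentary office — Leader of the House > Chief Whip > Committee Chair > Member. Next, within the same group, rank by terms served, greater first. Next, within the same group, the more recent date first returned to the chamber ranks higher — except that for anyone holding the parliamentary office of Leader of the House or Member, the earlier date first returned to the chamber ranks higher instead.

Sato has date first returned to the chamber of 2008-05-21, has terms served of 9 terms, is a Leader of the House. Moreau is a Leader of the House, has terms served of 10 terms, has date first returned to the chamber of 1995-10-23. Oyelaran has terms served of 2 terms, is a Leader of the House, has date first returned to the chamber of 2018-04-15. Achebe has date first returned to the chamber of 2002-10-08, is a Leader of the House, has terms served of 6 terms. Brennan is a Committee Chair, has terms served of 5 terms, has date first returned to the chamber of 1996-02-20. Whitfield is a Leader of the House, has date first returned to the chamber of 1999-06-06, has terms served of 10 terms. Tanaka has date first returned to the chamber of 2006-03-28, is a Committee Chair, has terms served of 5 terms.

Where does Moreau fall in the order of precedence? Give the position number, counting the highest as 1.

1

By parliamentary office: Moreau, Whitfield, Sato, Achebe and Oyelaran (Leader of the House); then Tanaka and Brennan (Committee Chair).
Among Moreau, Whitfield, Sato, Achebe and Oyelaran, by terms served (higher first): Moreau and Whitfield (10 terms) before Sato (9 terms) before Achebe (6 terms) before Oyelaran (2 terms).
Among Moreau and Whitfield, by date first returned to the chamber (earlier first) (reversed rule for this group): Moreau (1995-10-23) before Whitfield (1999-06-06).
Tanaka and Brennan both have terms served 5 terms, so the next rule applies.
Among Tanaka and Brennan, by date first returned to the chamber (later first): Tanaka (2006-03-28) before Brennan (1996-02-20).
Order: Moreau, Whitfield, Sato, Achebe, Oyelaran, Tanaka, Brennan. So position 1.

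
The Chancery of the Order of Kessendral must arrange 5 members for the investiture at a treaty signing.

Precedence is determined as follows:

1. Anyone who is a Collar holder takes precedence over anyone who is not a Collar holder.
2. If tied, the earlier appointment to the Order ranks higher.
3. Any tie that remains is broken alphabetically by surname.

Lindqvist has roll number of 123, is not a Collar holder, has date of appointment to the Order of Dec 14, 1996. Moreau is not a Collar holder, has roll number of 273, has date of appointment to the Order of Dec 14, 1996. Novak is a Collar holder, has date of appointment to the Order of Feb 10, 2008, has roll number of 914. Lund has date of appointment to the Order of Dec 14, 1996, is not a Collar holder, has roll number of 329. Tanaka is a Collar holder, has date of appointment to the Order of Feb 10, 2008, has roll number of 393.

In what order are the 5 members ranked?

Novak, Tanaka, Lindqvist, Lund, Moreau

By the first rule: Novak and Tanaka (both a Collar holder); then Lindqvist, Lund and Moreau (each not a Collar holder).
Novak and Tanaka both have date of appointment to the Order Feb 10, 2008, so the next rule applies.
Among Novak and Tanaka, alphabetically by surname: Novak before Tanaka.
Lindqvist, Lund and Moreau all have date of appointment to the Order Dec 14, 1996, so the next rule applies.
Among Lindqvist, Lund and Moreau, alphabetically by surname: Lindqvist before Lund before Moreau.
Full order: Novak, Tanaka, Lindqvist, Lund, Moreau.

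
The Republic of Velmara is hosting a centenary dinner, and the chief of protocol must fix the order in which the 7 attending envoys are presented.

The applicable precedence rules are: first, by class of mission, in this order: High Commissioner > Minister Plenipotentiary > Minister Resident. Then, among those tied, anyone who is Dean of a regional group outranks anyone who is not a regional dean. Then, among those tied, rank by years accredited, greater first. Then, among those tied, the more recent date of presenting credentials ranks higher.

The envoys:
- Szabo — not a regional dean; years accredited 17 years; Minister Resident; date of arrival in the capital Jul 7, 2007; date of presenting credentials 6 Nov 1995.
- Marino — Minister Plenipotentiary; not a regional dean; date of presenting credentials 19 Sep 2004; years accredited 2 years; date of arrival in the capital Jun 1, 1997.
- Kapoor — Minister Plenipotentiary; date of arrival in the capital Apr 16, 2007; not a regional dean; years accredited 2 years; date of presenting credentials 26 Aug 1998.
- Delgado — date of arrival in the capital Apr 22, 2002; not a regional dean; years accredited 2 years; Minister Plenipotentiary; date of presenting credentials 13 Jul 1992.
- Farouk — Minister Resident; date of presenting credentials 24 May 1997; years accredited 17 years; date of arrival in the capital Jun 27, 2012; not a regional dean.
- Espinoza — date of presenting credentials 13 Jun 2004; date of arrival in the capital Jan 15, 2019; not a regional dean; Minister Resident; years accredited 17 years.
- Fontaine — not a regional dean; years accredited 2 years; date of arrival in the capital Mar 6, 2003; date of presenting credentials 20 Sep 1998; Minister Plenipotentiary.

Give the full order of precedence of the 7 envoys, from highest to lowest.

By class of mission: Marino, Fontaine, Kapoor and Delgado (Minister Plenipotentiary); then Espinoza, Farouk and Szabo (Minister Resident).
Marino, Fontaine, Kapoor and Delgado are each not a regional dean, so the next rule applies.
Marino, Fontaine, Kapoor and Delgado all have years accredited 2 years, so the next rule applies.
Among Marino, Fontaine, Kapoor and Delgado, by date of presenting credentials (later first): Marino (19 Sep 2004) before Fontaine (20 Sep 1998) before Kapoor (26 Aug 1998) before Delgado (13 Jul 1992).
Espinoza, Farouk and Szabo are each not a regional dean, so the next rule applies.
Espinoza, Farouk and Szabo all have years accredited 17 years, so the next rule applies.
Among Espinoza, Farouk and Szabo, by date of presenting credentials (later first): Espinoza (13 Jun 2004) before Farouk (24 May 1997) before Szabo (6 Nov 1995).
Full order: Marino, Fontaine, Kapoor, Delgado, Espinoza, Farouk, Szabo.

Marino, Fontaine, Kapoor, Delgado, Espinoza, Farouk, Szabo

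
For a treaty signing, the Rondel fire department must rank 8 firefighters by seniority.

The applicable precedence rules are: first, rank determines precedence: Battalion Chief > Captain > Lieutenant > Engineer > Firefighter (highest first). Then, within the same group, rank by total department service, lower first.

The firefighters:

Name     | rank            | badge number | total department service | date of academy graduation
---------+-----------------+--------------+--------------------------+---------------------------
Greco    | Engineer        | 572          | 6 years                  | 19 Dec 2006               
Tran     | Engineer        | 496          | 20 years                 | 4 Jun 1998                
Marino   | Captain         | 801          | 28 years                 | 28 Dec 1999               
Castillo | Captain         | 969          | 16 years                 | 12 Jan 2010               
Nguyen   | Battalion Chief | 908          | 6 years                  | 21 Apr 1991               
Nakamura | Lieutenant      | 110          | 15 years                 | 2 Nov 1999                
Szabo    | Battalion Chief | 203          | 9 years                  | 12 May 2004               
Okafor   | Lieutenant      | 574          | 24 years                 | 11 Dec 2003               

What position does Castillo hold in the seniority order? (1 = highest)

By rank: Nguyen and Szabo (Battalion Chief); then Castillo and Marino (Captain); then Nakamura and Okafor (Lieutenant); then Greco and Tran (Engineer).
Among Nguyen and Szabo, by total department service (lower first): Nguyen (6 years) before Szabo (9 years).
Among Castillo and Marino, by total department service (lower first): Castillo (16 years) before Marino (28 years).
Among Nakamura and Okafor, by total department service (lower first): Nakamura (15 years) before Okafor (24 years).
Among Greco and Tran, by total department service (lower first): Greco (6 years) before Tran (20 years).
Order: Nguyen, Szabo, Castillo, Marino, Nakamura, Okafor, Greco, Tran. So position 3.

3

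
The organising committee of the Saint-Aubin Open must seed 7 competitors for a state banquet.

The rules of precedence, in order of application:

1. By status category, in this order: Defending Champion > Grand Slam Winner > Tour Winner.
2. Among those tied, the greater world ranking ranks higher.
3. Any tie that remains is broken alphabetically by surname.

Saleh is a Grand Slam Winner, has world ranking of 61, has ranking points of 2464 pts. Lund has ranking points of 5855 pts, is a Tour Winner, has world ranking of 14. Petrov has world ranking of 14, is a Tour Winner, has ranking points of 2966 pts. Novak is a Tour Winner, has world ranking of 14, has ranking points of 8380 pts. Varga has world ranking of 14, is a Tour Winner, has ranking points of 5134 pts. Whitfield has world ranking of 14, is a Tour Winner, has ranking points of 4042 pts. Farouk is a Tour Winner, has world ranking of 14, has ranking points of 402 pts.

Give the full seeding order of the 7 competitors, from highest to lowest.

Saleh, Farouk, Lund, Novak, Petrov, Varga, Whitfield

By status category: Saleh (Grand Slam Winner); then Farouk, Lund, Novak, Petrov, Varga and Whitfield (Tour Winner).
Farouk, Lund, Novak, Petrov, Varga and Whitfield all have world ranking 14, so the next rule applies.
Among Farouk, Lund, Novak, Petrov, Varga and Whitfield, alphabetically by surname: Farouk before Lund before Novak before Petrov before Varga before Whitfield.
Full order: Saleh, Farouk, Lund, Novak, Petrov, Varga, Whitfield.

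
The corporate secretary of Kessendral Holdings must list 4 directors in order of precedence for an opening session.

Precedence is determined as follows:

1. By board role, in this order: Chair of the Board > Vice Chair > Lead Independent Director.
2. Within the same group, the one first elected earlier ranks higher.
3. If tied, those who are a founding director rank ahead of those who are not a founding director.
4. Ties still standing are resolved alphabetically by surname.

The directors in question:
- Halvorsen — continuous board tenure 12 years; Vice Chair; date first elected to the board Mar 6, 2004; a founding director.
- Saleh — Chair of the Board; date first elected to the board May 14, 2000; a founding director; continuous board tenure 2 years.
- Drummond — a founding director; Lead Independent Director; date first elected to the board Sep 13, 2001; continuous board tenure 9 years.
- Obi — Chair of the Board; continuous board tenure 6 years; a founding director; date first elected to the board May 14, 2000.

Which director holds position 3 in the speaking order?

By board role: Obi and Saleh (Chair of the Board); then Halvorsen (Vice Chair); then Drummond (Lead Independent Director).
Obi and Saleh both have date first elected to the board May 14, 2000, so the next rule applies.
Obi and Saleh are each a founding director, so the next rule applies.
Among Obi and Saleh, alphabetically by surname: Obi before Saleh.
Order: Obi, Saleh, Halvorsen, Drummond.

Halvorsen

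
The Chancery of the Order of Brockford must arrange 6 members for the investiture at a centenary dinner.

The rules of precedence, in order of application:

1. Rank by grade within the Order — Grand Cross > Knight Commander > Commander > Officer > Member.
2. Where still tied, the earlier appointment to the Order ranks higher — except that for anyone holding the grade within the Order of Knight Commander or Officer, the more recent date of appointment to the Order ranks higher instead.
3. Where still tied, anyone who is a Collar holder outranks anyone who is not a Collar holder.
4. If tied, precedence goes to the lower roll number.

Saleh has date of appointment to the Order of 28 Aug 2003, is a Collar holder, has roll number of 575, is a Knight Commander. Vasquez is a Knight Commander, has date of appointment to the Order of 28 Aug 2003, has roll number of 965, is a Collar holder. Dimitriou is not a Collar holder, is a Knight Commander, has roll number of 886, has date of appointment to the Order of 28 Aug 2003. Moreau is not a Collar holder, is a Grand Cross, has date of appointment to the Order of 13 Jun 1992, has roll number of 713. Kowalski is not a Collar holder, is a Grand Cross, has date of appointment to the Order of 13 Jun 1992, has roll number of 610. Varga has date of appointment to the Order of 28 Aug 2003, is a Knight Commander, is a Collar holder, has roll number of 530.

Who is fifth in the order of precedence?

By grade within the Order: Kowalski and Moreau (Grand Cross); then Varga, Saleh, Vasquez and Dimitriou (Knight Commander).
Kowalski and Moreau both have date of appointment to the Order 13 Jun 1992, so the next rule applies.
Kowalski and Moreau are each not a Collar holder, so the next rule applies.
Among Kowalski and Moreau, by roll number (lower first): Kowalski (610) before Moreau (713).
Varga, Saleh, Vasquez and Dimitriou all have date of appointment to the Order 28 Aug 2003, so the next rule applies.
Among Varga, Saleh, Vasquez and Dimitriou, a Collar holder before not a Collar holder: Varga, Saleh and Vasquez (a Collar holder) before Dimitriou (not a Collar holder).
Among Varga, Saleh and Vasquez, by roll number (lower first): Varga (530) before Saleh (575) before Vasquez (965).
Order: Kowalski, Moreau, Varga, Saleh, Vasquez, Dimitriou.

Vasquez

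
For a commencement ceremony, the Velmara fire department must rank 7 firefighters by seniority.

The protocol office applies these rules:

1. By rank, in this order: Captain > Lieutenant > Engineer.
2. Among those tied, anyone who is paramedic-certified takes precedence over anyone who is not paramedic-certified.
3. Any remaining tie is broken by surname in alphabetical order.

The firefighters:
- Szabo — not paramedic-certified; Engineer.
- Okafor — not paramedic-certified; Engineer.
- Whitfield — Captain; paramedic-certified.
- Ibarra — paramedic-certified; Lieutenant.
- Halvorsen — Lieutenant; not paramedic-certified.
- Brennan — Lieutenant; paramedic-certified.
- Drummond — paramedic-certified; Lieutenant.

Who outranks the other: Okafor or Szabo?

By rank: Whitfield (Captain); then Brennan, Drummond, Ibarra and Halvorsen (Lieutenant); then Okafor and Szabo (Engineer).
Among Brennan, Drummond, Ibarra and Halvorsen, paramedic-certified before not paramedic-certified: Brennan, Drummond and Ibarra (paramedic-certified) before Halvorsen (not paramedic-certified).
Among Brennan, Drummond and Ibarra, alphabetically by surname: Brennan before Drummond before Ibarra.
Okafor and Szabo are each not paramedic-certified, so the next rule applies.
Among Okafor and Szabo, alphabetically by surname: Okafor before Szabo.
So Okafor takes precedence.

Okafor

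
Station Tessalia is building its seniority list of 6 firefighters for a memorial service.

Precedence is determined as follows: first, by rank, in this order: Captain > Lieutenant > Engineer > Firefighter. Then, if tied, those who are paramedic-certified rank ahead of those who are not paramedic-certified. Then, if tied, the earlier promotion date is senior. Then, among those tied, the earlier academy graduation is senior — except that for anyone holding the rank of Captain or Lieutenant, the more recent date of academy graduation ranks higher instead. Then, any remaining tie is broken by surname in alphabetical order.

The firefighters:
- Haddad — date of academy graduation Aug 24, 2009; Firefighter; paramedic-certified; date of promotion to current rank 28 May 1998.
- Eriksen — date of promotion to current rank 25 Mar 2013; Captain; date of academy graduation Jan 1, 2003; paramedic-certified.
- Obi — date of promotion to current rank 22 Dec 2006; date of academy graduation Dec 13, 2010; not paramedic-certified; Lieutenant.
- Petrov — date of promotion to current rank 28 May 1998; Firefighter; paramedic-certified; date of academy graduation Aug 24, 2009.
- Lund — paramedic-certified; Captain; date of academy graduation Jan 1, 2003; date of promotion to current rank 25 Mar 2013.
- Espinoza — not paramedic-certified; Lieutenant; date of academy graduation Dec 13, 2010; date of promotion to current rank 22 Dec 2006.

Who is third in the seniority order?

By rank: Eriksen and Lund (Captain); then Espinoza and Obi (Lieutenant); then Haddad and Petrov (Firefighter).
Eriksen and Lund are each paramedic-certified, so the next rule applies.
Eriksen and Lund both have date of promotion to current rank 25 Mar 2013, so the next rule applies.
Eriksen and Lund both have date of academy graduation Jan 1, 2003, so the next rule applies.
Among Eriksen and Lund, alphabetically by surname: Eriksen before Lund.
Espinoza and Obi are each not paramedic-certified, so the next rule applies.
Espinoza and Obi both have date of promotion to current rank 22 Dec 2006, so the next rule applies.
Espinoza and Obi both have date of academy graduation Dec 13, 2010, so the next rule applies.
Among Espinoza and Obi, alphabetically by surname: Espinoza before Obi.
Haddad and Petrov are each paramedic-certified, so the next rule applies.
Haddad and Petrov both have date of promotion to current rank 28 May 1998, so the next rule applies.
Haddad and Petrov both have date of academy graduation Aug 24, 2009, so the next rule applies.
Among Haddad and Petrov, alphabetically by surname: Haddad before Petrov.
Order: Eriksen, Lund, Espinoza, Obi, Haddad, Petrov.

Espinoza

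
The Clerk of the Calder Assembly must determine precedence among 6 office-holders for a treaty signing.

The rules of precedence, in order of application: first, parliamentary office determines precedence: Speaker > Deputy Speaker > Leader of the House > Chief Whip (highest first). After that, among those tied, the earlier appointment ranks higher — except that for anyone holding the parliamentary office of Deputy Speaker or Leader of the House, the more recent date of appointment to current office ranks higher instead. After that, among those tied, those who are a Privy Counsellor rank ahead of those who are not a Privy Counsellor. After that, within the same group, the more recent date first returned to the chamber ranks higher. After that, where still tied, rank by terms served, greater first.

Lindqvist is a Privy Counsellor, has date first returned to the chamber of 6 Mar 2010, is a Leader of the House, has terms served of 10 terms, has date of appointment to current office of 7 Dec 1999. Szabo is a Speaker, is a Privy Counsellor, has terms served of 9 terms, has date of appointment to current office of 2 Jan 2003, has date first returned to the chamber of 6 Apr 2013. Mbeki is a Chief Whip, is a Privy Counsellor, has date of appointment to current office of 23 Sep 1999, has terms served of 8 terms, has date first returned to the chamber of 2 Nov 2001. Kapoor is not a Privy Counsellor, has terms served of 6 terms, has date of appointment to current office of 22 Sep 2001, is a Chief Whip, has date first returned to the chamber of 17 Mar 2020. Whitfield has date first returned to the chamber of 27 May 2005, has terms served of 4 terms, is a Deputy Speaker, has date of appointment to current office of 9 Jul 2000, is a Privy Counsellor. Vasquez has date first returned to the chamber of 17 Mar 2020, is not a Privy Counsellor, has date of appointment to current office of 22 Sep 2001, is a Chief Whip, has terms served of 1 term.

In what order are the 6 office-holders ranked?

By parliamentary office: Szabo (Speaker); then Whitfield (Deputy Speaker); then Lindqvist (Leader of the House); then Mbeki, Kapoor and Vasquez (Chief Whip).
Among Mbeki, Kapoor and Vasquez, by date of appointment to current office (earlier first): Mbeki (23 Sep 1999) before Kapoor and Vasquez (22 Sep 2001).
Kapoor and Vasquez are each not a Privy Counsellor, so the next rule applies.
Kapoor and Vasquez both have date first returned to the chamber 17 Mar 2020, so the next rule applies.
Among Kapoor and Vasquez, by terms served (higher first): Kapoor (6 terms) before Vasquez (1 term).
Full order: Szabo, Whitfield, Lindqvist, Mbeki, Kapoor, Vasquez.

Szabo, Whitfield, Lindqvist, Mbeki, Kapoor, Vasquez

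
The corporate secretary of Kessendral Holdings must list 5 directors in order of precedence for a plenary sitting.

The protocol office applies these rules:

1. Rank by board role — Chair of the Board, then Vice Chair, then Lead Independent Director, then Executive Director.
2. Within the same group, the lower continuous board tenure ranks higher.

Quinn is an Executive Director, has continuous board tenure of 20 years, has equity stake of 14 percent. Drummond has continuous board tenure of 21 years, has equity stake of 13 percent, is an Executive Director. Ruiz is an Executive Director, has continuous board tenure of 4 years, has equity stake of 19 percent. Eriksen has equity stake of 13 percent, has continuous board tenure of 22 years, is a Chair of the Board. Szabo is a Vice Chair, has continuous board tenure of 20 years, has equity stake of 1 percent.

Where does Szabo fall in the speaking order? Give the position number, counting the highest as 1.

2

By board role: Eriksen (Chair of the Board); then Szabo (Vice Chair); then Ruiz, Quinn and Drummond (Executive Director).
Among Ruiz, Quinn and Drummond, by continuous board tenure (lower first): Ruiz (4 years) before Quinn (20 years) before Drummond (21 years).
Order: Eriksen, Szabo, Ruiz, Quinn, Drummond. So position 2.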